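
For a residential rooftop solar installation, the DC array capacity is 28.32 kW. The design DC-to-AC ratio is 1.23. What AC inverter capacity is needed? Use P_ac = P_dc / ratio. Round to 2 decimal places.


The inverter AC capacity is determined by the DC/AC ratio.
Given: P_dc = 28.32 kW, DC/AC ratio = 1.23
P_ac = P_dc / ratio = 28.32 / 1.23
P_ac = 23.02 kW

23.02


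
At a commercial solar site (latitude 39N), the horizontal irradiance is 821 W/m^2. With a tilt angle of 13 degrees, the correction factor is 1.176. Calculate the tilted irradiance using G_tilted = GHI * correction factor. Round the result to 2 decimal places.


Identify the given values:
  GHI = 821 W/m^2, tilt correction factor = 1.176
Apply the formula G_tilted = GHI * factor:
  G_tilted = 821 * 1.176
  G_tilted = 965.50 W/m^2

965.50


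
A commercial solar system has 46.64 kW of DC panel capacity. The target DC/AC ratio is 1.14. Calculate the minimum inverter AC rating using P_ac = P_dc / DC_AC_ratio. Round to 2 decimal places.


The inverter AC capacity is determined by the DC/AC ratio.
Given: P_dc = 46.64 kW, DC/AC ratio = 1.14
P_ac = P_dc / ratio = 46.64 / 1.14
P_ac = 40.91 kW

40.91


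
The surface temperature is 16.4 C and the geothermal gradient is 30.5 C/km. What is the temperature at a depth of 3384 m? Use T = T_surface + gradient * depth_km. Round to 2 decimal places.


Convert depth to km: 3384 / 1000 = 3.384 km
Temperature increase = gradient * depth_km = 30.5 * 3.384 = 103.21 C
Temperature at depth = T_surface + delta_T = 16.4 + 103.21
T = 119.61 C

119.61


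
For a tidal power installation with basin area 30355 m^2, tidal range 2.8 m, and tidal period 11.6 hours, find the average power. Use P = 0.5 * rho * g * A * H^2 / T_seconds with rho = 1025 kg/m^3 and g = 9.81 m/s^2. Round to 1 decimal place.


Convert period to seconds: T = 11.6 * 3600 = 41760.0 s
H^2 = 2.8^2 = 7.84
P = 0.5 * rho * g * A * H^2 / T
P = 0.5 * 1025 * 9.81 * 30355 * 7.84 / 41760.0
P = 28651.6 W

28651.6


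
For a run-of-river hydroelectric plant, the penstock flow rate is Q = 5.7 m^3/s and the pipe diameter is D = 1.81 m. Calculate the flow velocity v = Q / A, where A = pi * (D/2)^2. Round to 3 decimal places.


Compute pipe cross-sectional area:
  A = pi * (D/2)^2 = pi * (1.81/2)^2 = 2.573 m^2
Calculate velocity:
  v = Q / A = 5.7 / 2.573
  v = 2.215 m/s

2.215


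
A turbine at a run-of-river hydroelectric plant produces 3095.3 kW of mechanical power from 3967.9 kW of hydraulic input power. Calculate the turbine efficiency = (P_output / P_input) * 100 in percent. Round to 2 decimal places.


Turbine efficiency = (output power / input power) * 100
eta = (3095.3 / 3967.9) * 100
eta = 78.01%

78.01


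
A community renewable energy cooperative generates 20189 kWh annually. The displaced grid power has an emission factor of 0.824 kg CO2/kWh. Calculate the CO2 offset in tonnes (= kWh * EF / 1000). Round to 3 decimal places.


CO2 offset in kg = generation * emission_factor
CO2 offset = 20189 * 0.824 = 16635.74 kg
Convert to tonnes:
  CO2 offset = 16635.74 / 1000 = 16.636 tonnes

16.636


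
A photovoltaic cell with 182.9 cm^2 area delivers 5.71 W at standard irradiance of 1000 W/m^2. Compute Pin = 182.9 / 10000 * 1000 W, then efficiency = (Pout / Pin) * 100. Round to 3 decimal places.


First compute the input power:
  Pin = area_cm2 / 10000 * G = 182.9 / 10000 * 1000 = 18.29 W
Then compute efficiency:
  Efficiency = (Pout / Pin) * 100 = (5.71 / 18.29) * 100
  Efficiency = 31.219%

31.219


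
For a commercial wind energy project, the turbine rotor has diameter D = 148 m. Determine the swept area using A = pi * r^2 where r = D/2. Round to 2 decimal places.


Compute the rotor radius:
  r = D / 2 = 148 / 2 = 74.0 m
Calculate swept area:
  A = pi * r^2 = pi * 74.0^2
  A = 17203.36 m^2

17203.36


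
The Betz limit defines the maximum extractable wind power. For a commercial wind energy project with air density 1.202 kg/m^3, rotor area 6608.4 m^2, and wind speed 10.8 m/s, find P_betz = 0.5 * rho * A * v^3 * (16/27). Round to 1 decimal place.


The Betz coefficient Cp_max = 16/27 = 0.5926
v^3 = 10.8^3 = 1259.712
P_betz = 0.5 * rho * A * v^3 * Cp_max
P_betz = 0.5 * 1.202 * 6608.4 * 1259.712 * 0.5926
P_betz = 2964819.6 W

2964819.6


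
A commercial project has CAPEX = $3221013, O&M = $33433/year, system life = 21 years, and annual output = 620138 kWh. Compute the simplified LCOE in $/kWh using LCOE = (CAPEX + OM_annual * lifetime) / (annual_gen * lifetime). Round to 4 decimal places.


Total cost = CAPEX + OM * lifetime = 3221013 + 33433 * 21 = 3221013 + 702093 = 3923106
Total generation = annual * lifetime = 620138 * 21 = 13022898 kWh
LCOE = 3923106 / 13022898
LCOE = 0.3012 $/kWh

0.3012


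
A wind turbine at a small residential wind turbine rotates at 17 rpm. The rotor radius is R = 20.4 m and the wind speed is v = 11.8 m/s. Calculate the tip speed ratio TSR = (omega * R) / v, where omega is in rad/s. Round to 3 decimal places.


Convert rotational speed to rad/s:
  omega = 17 * 2 * pi / 60 = 1.7802 rad/s
Compute tip speed:
  v_tip = omega * R = 1.7802 * 20.4 = 36.317 m/s
Tip speed ratio:
  TSR = v_tip / v_wind = 36.317 / 11.8 = 3.078

3.078


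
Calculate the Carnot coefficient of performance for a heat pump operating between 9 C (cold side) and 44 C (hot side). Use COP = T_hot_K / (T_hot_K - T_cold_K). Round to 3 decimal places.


Convert to Kelvin:
  T_hot = 44 + 273.15 = 317.15 K
  T_cold = 9 + 273.15 = 282.15 K
Apply Carnot COP formula:
  COP = T_hot_K / (T_hot_K - T_cold_K) = 317.15 / 35.0
  COP = 9.061

9.061


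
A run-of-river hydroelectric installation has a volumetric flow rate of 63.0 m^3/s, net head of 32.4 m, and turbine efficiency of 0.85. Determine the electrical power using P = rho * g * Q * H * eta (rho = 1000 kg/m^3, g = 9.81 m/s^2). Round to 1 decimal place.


Apply the hydropower formula P = rho * g * Q * H * eta
rho * g = 1000 * 9.81 = 9810.0
P = 9810.0 * 63.0 * 32.4 * 0.85
P = 17020546.2 W

17020546.2


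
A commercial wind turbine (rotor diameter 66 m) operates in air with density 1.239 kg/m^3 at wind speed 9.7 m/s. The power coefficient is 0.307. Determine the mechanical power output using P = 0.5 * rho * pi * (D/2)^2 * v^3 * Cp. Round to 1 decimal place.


Step 1 -- Compute swept area:
  A = pi * (D/2)^2 = pi * (66/2)^2 = 3421.19 m^2
Step 2 -- Apply wind power equation:
  P = 0.5 * rho * A * v^3 * Cp
  v^3 = 9.7^3 = 912.673
  P = 0.5 * 1.239 * 3421.19 * 912.673 * 0.307
  P = 593844.4 W

593844.4


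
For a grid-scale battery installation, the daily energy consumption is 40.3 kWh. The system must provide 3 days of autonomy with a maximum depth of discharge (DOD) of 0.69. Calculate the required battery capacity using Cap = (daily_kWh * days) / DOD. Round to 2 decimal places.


Total energy needed = daily * days = 40.3 * 3 = 120.9 kWh
Account for depth of discharge:
  Cap = total_energy / DOD = 120.9 / 0.69
  Cap = 175.22 kWh

175.22


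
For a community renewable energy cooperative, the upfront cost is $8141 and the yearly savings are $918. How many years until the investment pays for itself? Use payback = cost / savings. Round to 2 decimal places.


Simple payback period = initial cost / annual savings
Payback = 8141 / 918
Payback = 8.87 years

8.87


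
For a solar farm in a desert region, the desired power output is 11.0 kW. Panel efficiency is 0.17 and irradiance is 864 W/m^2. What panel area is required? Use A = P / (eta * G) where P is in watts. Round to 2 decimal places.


Convert target power to watts: P = 11.0 * 1000 = 11000.0 W
Compute denominator: eta * G = 0.17 * 864 = 146.88
Required area A = P / (eta * G) = 11000.0 / 146.88
A = 74.89 m^2

74.89


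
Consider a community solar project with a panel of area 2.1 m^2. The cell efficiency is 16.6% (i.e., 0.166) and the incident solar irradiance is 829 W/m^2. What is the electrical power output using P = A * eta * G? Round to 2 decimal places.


Use the solar power formula P = A * eta * G.
Given: A = 2.1 m^2, eta = 0.166, G = 829 W/m^2
P = 2.1 * 0.166 * 829
P = 288.99 W

288.99


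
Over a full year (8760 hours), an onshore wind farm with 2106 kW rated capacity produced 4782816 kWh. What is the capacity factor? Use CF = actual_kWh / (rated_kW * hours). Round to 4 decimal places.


Capacity factor = actual output / maximum possible output
Maximum possible = rated * hours = 2106 * 8760 = 18448560 kWh
CF = 4782816 / 18448560
CF = 0.2593

0.2593


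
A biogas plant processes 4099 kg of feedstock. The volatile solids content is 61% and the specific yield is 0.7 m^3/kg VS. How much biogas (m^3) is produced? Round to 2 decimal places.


Compute volatile solids:
  VS = mass * VS_fraction = 4099 * 0.61 = 2500.39 kg
Calculate biogas volume:
  Biogas = VS * specific_yield = 2500.39 * 0.7
  Biogas = 1750.27 m^3

1750.27


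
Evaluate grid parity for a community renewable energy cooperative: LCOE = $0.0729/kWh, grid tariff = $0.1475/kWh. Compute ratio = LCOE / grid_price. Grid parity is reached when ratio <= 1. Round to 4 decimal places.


Compare LCOE to grid price:
  LCOE = $0.0729/kWh, Grid price = $0.1475/kWh
  Ratio = LCOE / grid_price = 0.0729 / 0.1475 = 0.4942
  Grid parity achieved (ratio <= 1)? yes

0.4942


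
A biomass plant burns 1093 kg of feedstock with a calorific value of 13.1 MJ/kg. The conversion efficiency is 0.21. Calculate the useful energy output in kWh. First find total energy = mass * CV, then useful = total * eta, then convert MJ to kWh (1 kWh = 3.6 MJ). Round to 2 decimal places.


Total energy = mass * CV = 1093 * 13.1 = 14318.3 MJ
Useful energy = total * eta = 14318.3 * 0.21 = 3006.84 MJ
Convert to kWh: 3006.84 / 3.6
Useful energy = 835.23 kWh

835.23


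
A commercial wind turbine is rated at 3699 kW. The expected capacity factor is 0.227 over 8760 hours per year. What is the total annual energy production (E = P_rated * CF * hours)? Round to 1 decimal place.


Annual energy = rated_kW * capacity_factor * hours_per_year
Given: P_rated = 3699 kW, CF = 0.227, hours = 8760
E = 3699 * 0.227 * 8760
E = 7355535.5 kWh

7355535.5


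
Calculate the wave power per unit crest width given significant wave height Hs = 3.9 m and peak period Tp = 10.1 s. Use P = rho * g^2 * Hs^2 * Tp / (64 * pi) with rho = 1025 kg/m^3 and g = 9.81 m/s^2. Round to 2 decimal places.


Apply wave power formula:
  g^2 = 9.81^2 = 96.2361
  Hs^2 = 3.9^2 = 15.21
  Numerator = rho * g^2 * Hs^2 * Tp = 1025 * 96.2361 * 15.21 * 10.1 = 15153483.07
  Denominator = 64 * pi = 201.0619
  P = 15153483.07 / 201.0619 = 75367.24 W/m

75367.24


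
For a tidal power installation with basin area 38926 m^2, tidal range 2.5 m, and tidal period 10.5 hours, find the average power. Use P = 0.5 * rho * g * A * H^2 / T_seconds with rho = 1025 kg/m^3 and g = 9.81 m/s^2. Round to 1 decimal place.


Convert period to seconds: T = 10.5 * 3600 = 37800.0 s
H^2 = 2.5^2 = 6.25
P = 0.5 * rho * g * A * H^2 / T
P = 0.5 * 1025 * 9.81 * 38926 * 6.25 / 37800.0
P = 32358.7 W

32358.7


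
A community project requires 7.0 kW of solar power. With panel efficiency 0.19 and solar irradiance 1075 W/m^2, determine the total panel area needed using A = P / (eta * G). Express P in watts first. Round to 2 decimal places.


Convert target power to watts: P = 7.0 * 1000 = 7000.0 W
Compute denominator: eta * G = 0.19 * 1075 = 204.25
Required area A = P / (eta * G) = 7000.0 / 204.25
A = 34.27 m^2

34.27


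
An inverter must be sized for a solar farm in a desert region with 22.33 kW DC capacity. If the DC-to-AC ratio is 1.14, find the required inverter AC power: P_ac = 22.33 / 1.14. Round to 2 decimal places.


The inverter AC capacity is determined by the DC/AC ratio.
Given: P_dc = 22.33 kW, DC/AC ratio = 1.14
P_ac = P_dc / ratio = 22.33 / 1.14
P_ac = 19.59 kW

19.59


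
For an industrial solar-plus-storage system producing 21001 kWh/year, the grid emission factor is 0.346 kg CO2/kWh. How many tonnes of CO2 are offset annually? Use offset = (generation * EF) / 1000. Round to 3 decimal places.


CO2 offset in kg = generation * emission_factor
CO2 offset = 21001 * 0.346 = 7266.35 kg
Convert to tonnes:
  CO2 offset = 7266.35 / 1000 = 7.266 tonnes

7.266


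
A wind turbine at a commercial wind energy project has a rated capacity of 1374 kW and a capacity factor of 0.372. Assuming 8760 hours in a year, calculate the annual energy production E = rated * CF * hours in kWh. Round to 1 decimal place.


Annual energy = rated_kW * capacity_factor * hours_per_year
Given: P_rated = 1374 kW, CF = 0.372, hours = 8760
E = 1374 * 0.372 * 8760
E = 4477481.3 kWh

4477481.3


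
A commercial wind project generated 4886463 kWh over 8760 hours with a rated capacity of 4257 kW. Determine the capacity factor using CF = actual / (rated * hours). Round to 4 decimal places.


Capacity factor = actual output / maximum possible output
Maximum possible = rated * hours = 4257 * 8760 = 37291320 kWh
CF = 4886463 / 37291320
CF = 0.1310

0.1310


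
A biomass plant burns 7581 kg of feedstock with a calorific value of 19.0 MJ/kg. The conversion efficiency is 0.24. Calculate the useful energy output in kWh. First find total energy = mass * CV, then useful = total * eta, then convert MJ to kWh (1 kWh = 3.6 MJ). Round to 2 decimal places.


Total energy = mass * CV = 7581 * 19.0 = 144039.0 MJ
Useful energy = total * eta = 144039.0 * 0.24 = 34569.36 MJ
Convert to kWh: 34569.36 / 3.6
Useful energy = 9602.60 kWh

9602.60


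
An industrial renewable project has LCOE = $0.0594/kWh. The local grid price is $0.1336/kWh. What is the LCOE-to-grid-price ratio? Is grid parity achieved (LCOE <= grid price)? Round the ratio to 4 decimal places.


Compare LCOE to grid price:
  LCOE = $0.0594/kWh, Grid price = $0.1336/kWh
  Ratio = LCOE / grid_price = 0.0594 / 0.1336 = 0.4446
  Grid parity achieved (ratio <= 1)? yes

0.4446


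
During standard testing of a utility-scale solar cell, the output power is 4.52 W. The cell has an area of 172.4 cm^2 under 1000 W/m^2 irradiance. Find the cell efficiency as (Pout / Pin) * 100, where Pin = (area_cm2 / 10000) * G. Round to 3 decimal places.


First compute the input power:
  Pin = area_cm2 / 10000 * G = 172.4 / 10000 * 1000 = 17.24 W
Then compute efficiency:
  Efficiency = (Pout / Pin) * 100 = (4.52 / 17.24) * 100
  Efficiency = 26.218%

26.218


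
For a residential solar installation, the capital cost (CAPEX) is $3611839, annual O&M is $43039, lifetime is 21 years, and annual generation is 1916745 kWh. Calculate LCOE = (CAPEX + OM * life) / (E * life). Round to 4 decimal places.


Total cost = CAPEX + OM * lifetime = 3611839 + 43039 * 21 = 3611839 + 903819 = 4515658
Total generation = annual * lifetime = 1916745 * 21 = 40251645 kWh
LCOE = 4515658 / 40251645
LCOE = 0.1122 $/kWh

0.1122


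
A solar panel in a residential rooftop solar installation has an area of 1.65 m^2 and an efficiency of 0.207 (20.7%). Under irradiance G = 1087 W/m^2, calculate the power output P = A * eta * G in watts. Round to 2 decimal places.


Use the solar power formula P = A * eta * G.
Given: A = 1.65 m^2, eta = 0.207, G = 1087 W/m^2
P = 1.65 * 0.207 * 1087
P = 371.26 W

371.26


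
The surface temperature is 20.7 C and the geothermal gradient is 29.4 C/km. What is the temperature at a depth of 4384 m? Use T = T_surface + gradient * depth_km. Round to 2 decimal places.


Convert depth to km: 4384 / 1000 = 4.384 km
Temperature increase = gradient * depth_km = 29.4 * 4.384 = 128.89 C
Temperature at depth = T_surface + delta_T = 20.7 + 128.89
T = 149.59 C

149.59


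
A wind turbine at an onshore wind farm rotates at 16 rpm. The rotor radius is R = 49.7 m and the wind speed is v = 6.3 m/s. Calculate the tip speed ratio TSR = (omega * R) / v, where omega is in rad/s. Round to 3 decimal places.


Convert rotational speed to rad/s:
  omega = 16 * 2 * pi / 60 = 1.6755 rad/s
Compute tip speed:
  v_tip = omega * R = 1.6755 * 49.7 = 83.273 m/s
Tip speed ratio:
  TSR = v_tip / v_wind = 83.273 / 6.3 = 13.218

13.218


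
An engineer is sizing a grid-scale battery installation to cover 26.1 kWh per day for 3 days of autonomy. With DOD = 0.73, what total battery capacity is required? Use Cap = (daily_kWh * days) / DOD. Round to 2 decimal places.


Total energy needed = daily * days = 26.1 * 3 = 78.3 kWh
Account for depth of discharge:
  Cap = total_energy / DOD = 78.3 / 0.73
  Cap = 107.26 kWh

107.26


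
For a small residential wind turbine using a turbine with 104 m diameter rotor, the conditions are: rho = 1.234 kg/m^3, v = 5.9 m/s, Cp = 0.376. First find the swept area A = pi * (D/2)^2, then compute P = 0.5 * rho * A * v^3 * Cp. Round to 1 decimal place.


Step 1 -- Compute swept area:
  A = pi * (D/2)^2 = pi * (104/2)^2 = 8494.87 m^2
Step 2 -- Apply wind power equation:
  P = 0.5 * rho * A * v^3 * Cp
  v^3 = 5.9^3 = 205.379
  P = 0.5 * 1.234 * 8494.87 * 205.379 * 0.376
  P = 404748.8 W

404748.8


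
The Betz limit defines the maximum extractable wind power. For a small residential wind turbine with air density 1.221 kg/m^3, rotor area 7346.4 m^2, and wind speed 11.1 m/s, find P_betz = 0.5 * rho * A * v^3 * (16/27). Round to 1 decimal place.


The Betz coefficient Cp_max = 16/27 = 0.5926
v^3 = 11.1^3 = 1367.631
P_betz = 0.5 * rho * A * v^3 * Cp_max
P_betz = 0.5 * 1.221 * 7346.4 * 1367.631 * 0.5926
P_betz = 3634840.8 W

3634840.8


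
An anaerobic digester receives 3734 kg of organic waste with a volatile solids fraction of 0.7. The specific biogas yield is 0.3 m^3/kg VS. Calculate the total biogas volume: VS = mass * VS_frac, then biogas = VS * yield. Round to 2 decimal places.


Compute volatile solids:
  VS = mass * VS_fraction = 3734 * 0.7 = 2613.8 kg
Calculate biogas volume:
  Biogas = VS * specific_yield = 2613.8 * 0.3
  Biogas = 784.14 m^3

784.14


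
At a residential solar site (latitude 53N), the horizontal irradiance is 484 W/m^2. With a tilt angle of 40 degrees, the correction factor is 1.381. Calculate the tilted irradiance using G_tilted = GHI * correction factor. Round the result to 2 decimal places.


Identify the given values:
  GHI = 484 W/m^2, tilt correction factor = 1.381
Apply the formula G_tilted = GHI * factor:
  G_tilted = 484 * 1.381
  G_tilted = 668.40 W/m^2

668.40


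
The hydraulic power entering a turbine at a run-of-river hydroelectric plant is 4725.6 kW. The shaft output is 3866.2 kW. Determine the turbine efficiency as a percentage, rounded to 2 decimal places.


Turbine efficiency = (output power / input power) * 100
eta = (3866.2 / 4725.6) * 100
eta = 81.81%

81.81


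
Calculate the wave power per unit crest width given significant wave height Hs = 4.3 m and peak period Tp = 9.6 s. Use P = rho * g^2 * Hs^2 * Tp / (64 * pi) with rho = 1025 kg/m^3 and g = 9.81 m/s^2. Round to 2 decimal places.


Apply wave power formula:
  g^2 = 9.81^2 = 96.2361
  Hs^2 = 4.3^2 = 18.49
  Numerator = rho * g^2 * Hs^2 * Tp = 1025 * 96.2361 * 18.49 * 9.6 = 17509350.01
  Denominator = 64 * pi = 201.0619
  P = 17509350.01 / 201.0619 = 87084.36 W/m

87084.36


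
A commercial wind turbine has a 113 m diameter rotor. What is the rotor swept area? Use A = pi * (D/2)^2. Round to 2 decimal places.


Compute the rotor radius:
  r = D / 2 = 113 / 2 = 56.5 m
Calculate swept area:
  A = pi * r^2 = pi * 56.5^2
  A = 10028.75 m^2

10028.75


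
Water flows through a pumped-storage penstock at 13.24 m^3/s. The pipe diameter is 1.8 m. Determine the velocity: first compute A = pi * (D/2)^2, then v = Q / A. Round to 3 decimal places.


Compute pipe cross-sectional area:
  A = pi * (D/2)^2 = pi * (1.8/2)^2 = 2.5447 m^2
Calculate velocity:
  v = Q / A = 13.24 / 2.5447
  v = 5.203 m/s

5.203


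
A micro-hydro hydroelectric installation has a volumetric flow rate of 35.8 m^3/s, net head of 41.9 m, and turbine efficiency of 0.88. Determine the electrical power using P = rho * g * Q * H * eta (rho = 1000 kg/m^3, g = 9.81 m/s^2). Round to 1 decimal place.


Apply the hydropower formula P = rho * g * Q * H * eta
rho * g = 1000 * 9.81 = 9810.0
P = 9810.0 * 35.8 * 41.9 * 0.88
P = 12949372.7 W

12949372.7


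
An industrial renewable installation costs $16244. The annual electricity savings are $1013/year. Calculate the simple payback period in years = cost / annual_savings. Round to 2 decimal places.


Simple payback period = initial cost / annual savings
Payback = 16244 / 1013
Payback = 16.04 years

16.04


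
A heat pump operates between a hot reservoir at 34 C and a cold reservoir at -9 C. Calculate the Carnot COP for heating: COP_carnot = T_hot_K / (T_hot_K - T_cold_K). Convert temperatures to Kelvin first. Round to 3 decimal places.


Convert to Kelvin:
  T_hot = 34 + 273.15 = 307.15 K
  T_cold = -9 + 273.15 = 264.15 K
Apply Carnot COP formula:
  COP = T_hot_K / (T_hot_K - T_cold_K) = 307.15 / 43.0
  COP = 7.143

7.143


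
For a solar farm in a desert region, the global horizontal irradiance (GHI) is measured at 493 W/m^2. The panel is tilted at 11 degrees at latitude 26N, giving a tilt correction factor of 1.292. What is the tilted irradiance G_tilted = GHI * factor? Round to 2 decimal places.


Identify the given values:
  GHI = 493 W/m^2, tilt correction factor = 1.292
Apply the formula G_tilted = GHI * factor:
  G_tilted = 493 * 1.292
  G_tilted = 636.96 W/m^2

636.96


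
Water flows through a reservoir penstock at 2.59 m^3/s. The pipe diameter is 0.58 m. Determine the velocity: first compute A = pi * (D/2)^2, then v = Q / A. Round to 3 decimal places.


Compute pipe cross-sectional area:
  A = pi * (D/2)^2 = pi * (0.58/2)^2 = 0.2642 m^2
Calculate velocity:
  v = Q / A = 2.59 / 0.2642
  v = 9.803 m/s

9.803


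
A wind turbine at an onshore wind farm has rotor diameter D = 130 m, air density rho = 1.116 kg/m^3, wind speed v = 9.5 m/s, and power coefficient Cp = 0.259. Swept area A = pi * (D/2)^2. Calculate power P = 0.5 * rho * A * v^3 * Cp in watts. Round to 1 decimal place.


Step 1 -- Compute swept area:
  A = pi * (D/2)^2 = pi * (130/2)^2 = 13273.23 m^2
Step 2 -- Apply wind power equation:
  P = 0.5 * rho * A * v^3 * Cp
  v^3 = 9.5^3 = 857.375
  P = 0.5 * 1.116 * 13273.23 * 857.375 * 0.259
  P = 1644679.8 W

1644679.8


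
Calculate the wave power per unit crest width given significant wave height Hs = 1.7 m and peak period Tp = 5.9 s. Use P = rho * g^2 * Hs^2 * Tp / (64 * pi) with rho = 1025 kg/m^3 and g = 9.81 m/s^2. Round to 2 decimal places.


Apply wave power formula:
  g^2 = 9.81^2 = 96.2361
  Hs^2 = 1.7^2 = 2.89
  Numerator = rho * g^2 * Hs^2 * Tp = 1025 * 96.2361 * 2.89 * 5.9 = 1681944.78
  Denominator = 64 * pi = 201.0619
  P = 1681944.78 / 201.0619 = 8365.31 W/m

8365.31


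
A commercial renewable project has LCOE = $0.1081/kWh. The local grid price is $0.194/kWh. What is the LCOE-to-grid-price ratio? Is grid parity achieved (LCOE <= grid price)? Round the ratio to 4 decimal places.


Compare LCOE to grid price:
  LCOE = $0.1081/kWh, Grid price = $0.194/kWh
  Ratio = LCOE / grid_price = 0.1081 / 0.194 = 0.5572
  Grid parity achieved (ratio <= 1)? yes

0.5572


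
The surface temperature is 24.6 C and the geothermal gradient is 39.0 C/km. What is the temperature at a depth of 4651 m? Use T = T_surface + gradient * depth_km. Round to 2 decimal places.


Convert depth to km: 4651 / 1000 = 4.651 km
Temperature increase = gradient * depth_km = 39.0 * 4.651 = 181.39 C
Temperature at depth = T_surface + delta_T = 24.6 + 181.39
T = 205.99 C

205.99


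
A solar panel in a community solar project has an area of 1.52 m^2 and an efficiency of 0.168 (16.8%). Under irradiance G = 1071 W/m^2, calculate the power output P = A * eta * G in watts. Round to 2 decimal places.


Use the solar power formula P = A * eta * G.
Given: A = 1.52 m^2, eta = 0.168, G = 1071 W/m^2
P = 1.52 * 0.168 * 1071
P = 273.49 W

273.49


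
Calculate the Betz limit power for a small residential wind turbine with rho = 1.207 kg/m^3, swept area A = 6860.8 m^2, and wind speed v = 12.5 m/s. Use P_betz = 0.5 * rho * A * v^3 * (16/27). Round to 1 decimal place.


The Betz coefficient Cp_max = 16/27 = 0.5926
v^3 = 12.5^3 = 1953.125
P_betz = 0.5 * rho * A * v^3 * Cp_max
P_betz = 0.5 * 1.207 * 6860.8 * 1953.125 * 0.5926
P_betz = 4792237.0 W

4792237.0


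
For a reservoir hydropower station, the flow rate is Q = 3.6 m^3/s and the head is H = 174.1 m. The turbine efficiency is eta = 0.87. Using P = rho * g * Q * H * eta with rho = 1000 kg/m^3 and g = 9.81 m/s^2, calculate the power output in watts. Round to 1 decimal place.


Apply the hydropower formula P = rho * g * Q * H * eta
rho * g = 1000 * 9.81 = 9810.0
P = 9810.0 * 3.6 * 174.1 * 0.87
P = 5349208.6 W

5349208.6


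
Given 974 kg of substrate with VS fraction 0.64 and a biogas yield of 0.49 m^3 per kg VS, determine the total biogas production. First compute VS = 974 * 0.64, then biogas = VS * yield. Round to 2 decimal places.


Compute volatile solids:
  VS = mass * VS_fraction = 974 * 0.64 = 623.36 kg
Calculate biogas volume:
  Biogas = VS * specific_yield = 623.36 * 0.49
  Biogas = 305.45 m^3

305.45


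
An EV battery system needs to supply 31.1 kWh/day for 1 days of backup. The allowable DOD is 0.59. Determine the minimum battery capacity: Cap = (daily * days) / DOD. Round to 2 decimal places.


Total energy needed = daily * days = 31.1 * 1 = 31.1 kWh
Account for depth of discharge:
  Cap = total_energy / DOD = 31.1 / 0.59
  Cap = 52.71 kWh

52.71


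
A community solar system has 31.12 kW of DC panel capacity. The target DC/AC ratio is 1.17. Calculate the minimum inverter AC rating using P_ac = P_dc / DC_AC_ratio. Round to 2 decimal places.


The inverter AC capacity is determined by the DC/AC ratio.
Given: P_dc = 31.12 kW, DC/AC ratio = 1.17
P_ac = P_dc / ratio = 31.12 / 1.17
P_ac = 26.60 kW

26.60


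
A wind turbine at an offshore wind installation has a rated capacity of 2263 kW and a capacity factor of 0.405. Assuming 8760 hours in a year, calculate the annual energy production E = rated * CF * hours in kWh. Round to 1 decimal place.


Annual energy = rated_kW * capacity_factor * hours_per_year
Given: P_rated = 2263 kW, CF = 0.405, hours = 8760
E = 2263 * 0.405 * 8760
E = 8028671.4 kWh

8028671.4


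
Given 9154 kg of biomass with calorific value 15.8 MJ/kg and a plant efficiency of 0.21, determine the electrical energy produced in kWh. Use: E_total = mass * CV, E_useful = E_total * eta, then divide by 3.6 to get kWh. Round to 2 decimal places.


Total energy = mass * CV = 9154 * 15.8 = 144633.2 MJ
Useful energy = total * eta = 144633.2 * 0.21 = 30372.97 MJ
Convert to kWh: 30372.97 / 3.6
Useful energy = 8436.94 kWh

8436.94


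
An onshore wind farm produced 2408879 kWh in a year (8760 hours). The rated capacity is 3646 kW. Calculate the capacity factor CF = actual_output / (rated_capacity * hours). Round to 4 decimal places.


Capacity factor = actual output / maximum possible output
Maximum possible = rated * hours = 3646 * 8760 = 31938960 kWh
CF = 2408879 / 31938960
CF = 0.0754

0.0754


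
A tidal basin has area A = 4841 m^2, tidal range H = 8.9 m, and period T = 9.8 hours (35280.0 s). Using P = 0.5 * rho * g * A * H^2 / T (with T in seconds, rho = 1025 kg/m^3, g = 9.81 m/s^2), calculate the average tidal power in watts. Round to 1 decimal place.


Convert period to seconds: T = 9.8 * 3600 = 35280.0 s
H^2 = 8.9^2 = 79.21
P = 0.5 * rho * g * A * H^2 / T
P = 0.5 * 1025 * 9.81 * 4841 * 79.21 / 35280.0
P = 54644.9 W

54644.9


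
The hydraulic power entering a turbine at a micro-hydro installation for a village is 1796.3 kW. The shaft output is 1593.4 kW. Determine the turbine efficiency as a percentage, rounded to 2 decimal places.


Turbine efficiency = (output power / input power) * 100
eta = (1593.4 / 1796.3) * 100
eta = 88.70%

88.70


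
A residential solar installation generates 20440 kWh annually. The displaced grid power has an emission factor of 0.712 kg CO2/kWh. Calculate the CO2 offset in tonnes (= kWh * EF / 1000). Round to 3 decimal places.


CO2 offset in kg = generation * emission_factor
CO2 offset = 20440 * 0.712 = 14553.28 kg
Convert to tonnes:
  CO2 offset = 14553.28 / 1000 = 14.553 tonnes

14.553


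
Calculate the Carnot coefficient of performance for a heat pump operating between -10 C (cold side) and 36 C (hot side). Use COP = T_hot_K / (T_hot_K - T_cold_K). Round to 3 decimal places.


Convert to Kelvin:
  T_hot = 36 + 273.15 = 309.15 K
  T_cold = -10 + 273.15 = 263.15 K
Apply Carnot COP formula:
  COP = T_hot_K / (T_hot_K - T_cold_K) = 309.15 / 46.0
  COP = 6.721

6.721


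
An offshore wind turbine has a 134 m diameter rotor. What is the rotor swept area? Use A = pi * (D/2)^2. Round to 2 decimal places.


Compute the rotor radius:
  r = D / 2 = 134 / 2 = 67.0 m
Calculate swept area:
  A = pi * r^2 = pi * 67.0^2
  A = 14102.61 m^2

14102.61


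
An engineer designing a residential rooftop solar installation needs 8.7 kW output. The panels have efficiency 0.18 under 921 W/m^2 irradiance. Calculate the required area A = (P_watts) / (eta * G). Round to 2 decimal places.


Convert target power to watts: P = 8.7 * 1000 = 8700.0 W
Compute denominator: eta * G = 0.18 * 921 = 165.78
Required area A = P / (eta * G) = 8700.0 / 165.78
A = 52.48 m^2

52.48


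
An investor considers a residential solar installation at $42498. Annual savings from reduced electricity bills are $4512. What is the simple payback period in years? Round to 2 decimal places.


Simple payback period = initial cost / annual savings
Payback = 42498 / 4512
Payback = 9.42 years

9.42


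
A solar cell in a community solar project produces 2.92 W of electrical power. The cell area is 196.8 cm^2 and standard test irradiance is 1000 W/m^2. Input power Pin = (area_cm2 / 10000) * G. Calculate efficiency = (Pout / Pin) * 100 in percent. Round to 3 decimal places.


First compute the input power:
  Pin = area_cm2 / 10000 * G = 196.8 / 10000 * 1000 = 19.68 W
Then compute efficiency:
  Efficiency = (Pout / Pin) * 100 = (2.92 / 19.68) * 100
  Efficiency = 14.837%

14.837


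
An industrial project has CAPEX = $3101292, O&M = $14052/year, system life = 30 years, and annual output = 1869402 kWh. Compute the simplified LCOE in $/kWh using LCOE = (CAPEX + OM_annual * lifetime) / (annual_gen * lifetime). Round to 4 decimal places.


Total cost = CAPEX + OM * lifetime = 3101292 + 14052 * 30 = 3101292 + 421560 = 3522852
Total generation = annual * lifetime = 1869402 * 30 = 56082060 kWh
LCOE = 3522852 / 56082060
LCOE = 0.0628 $/kWh

0.0628


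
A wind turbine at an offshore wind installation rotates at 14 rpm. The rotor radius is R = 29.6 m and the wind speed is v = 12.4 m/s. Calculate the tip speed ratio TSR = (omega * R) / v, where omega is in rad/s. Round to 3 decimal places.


Convert rotational speed to rad/s:
  omega = 14 * 2 * pi / 60 = 1.4661 rad/s
Compute tip speed:
  v_tip = omega * R = 1.4661 * 29.6 = 43.396 m/s
Tip speed ratio:
  TSR = v_tip / v_wind = 43.396 / 12.4 = 3.500

3.500


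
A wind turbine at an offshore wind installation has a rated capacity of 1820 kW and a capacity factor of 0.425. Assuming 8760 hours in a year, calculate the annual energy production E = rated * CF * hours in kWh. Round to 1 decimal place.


Annual energy = rated_kW * capacity_factor * hours_per_year
Given: P_rated = 1820 kW, CF = 0.425, hours = 8760
E = 1820 * 0.425 * 8760
E = 6775860.0 kWh

6775860.0


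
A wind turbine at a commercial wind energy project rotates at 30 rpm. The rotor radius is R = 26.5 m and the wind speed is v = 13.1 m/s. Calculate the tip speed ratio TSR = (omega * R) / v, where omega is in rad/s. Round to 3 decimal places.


Convert rotational speed to rad/s:
  omega = 30 * 2 * pi / 60 = 3.1416 rad/s
Compute tip speed:
  v_tip = omega * R = 3.1416 * 26.5 = 83.252 m/s
Tip speed ratio:
  TSR = v_tip / v_wind = 83.252 / 13.1 = 6.355

6.355


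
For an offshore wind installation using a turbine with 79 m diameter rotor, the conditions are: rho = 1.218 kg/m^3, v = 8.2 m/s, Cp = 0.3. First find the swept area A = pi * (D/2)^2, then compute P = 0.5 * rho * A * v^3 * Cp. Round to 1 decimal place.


Step 1 -- Compute swept area:
  A = pi * (D/2)^2 = pi * (79/2)^2 = 4901.67 m^2
Step 2 -- Apply wind power equation:
  P = 0.5 * rho * A * v^3 * Cp
  v^3 = 8.2^3 = 551.368
  P = 0.5 * 1.218 * 4901.67 * 551.368 * 0.3
  P = 493769.4 W

493769.4


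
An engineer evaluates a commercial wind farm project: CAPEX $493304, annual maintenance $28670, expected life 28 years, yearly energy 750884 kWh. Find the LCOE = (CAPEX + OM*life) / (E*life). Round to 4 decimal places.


Total cost = CAPEX + OM * lifetime = 493304 + 28670 * 28 = 493304 + 802760 = 1296064
Total generation = annual * lifetime = 750884 * 28 = 21024752 kWh
LCOE = 1296064 / 21024752
LCOE = 0.0616 $/kWh

0.0616


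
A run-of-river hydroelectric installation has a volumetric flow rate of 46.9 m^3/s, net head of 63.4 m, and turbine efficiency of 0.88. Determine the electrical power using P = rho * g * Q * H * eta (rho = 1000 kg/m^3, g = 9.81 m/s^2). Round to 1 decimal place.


Apply the hydropower formula P = rho * g * Q * H * eta
rho * g = 1000 * 9.81 = 9810.0
P = 9810.0 * 46.9 * 63.4 * 0.88
P = 25669285.5 W

25669285.5


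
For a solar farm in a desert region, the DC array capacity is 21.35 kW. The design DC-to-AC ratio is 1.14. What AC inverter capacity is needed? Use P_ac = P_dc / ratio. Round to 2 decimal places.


The inverter AC capacity is determined by the DC/AC ratio.
Given: P_dc = 21.35 kW, DC/AC ratio = 1.14
P_ac = P_dc / ratio = 21.35 / 1.14
P_ac = 18.73 kW

18.73


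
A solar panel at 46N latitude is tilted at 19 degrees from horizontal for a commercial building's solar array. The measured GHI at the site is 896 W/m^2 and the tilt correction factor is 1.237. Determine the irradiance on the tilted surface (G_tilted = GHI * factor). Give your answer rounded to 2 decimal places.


Identify the given values:
  GHI = 896 W/m^2, tilt correction factor = 1.237
Apply the formula G_tilted = GHI * factor:
  G_tilted = 896 * 1.237
  G_tilted = 1108.35 W/m^2

1108.35


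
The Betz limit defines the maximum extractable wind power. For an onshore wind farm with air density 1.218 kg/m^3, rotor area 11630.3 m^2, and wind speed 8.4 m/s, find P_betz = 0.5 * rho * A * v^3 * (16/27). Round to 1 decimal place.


The Betz coefficient Cp_max = 16/27 = 0.5926
v^3 = 8.4^3 = 592.704
P_betz = 0.5 * rho * A * v^3 * Cp_max
P_betz = 0.5 * 1.218 * 11630.3 * 592.704 * 0.5926
P_betz = 2487724.5 W

2487724.5


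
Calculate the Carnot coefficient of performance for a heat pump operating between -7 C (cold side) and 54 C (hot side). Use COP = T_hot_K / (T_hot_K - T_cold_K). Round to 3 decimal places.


Convert to Kelvin:
  T_hot = 54 + 273.15 = 327.15 K
  T_cold = -7 + 273.15 = 266.15 K
Apply Carnot COP formula:
  COP = T_hot_K / (T_hot_K - T_cold_K) = 327.15 / 61.0
  COP = 5.363

5.363


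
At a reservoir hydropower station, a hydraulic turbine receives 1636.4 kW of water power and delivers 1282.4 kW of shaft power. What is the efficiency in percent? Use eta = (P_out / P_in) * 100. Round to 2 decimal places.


Turbine efficiency = (output power / input power) * 100
eta = (1282.4 / 1636.4) * 100
eta = 78.37%

78.37


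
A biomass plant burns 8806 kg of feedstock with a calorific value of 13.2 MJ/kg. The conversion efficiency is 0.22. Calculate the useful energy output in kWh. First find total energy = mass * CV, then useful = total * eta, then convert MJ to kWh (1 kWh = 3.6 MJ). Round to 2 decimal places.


Total energy = mass * CV = 8806 * 13.2 = 116239.2 MJ
Useful energy = total * eta = 116239.2 * 0.22 = 25572.62 MJ
Convert to kWh: 25572.62 / 3.6
Useful energy = 7103.51 kWh

7103.51


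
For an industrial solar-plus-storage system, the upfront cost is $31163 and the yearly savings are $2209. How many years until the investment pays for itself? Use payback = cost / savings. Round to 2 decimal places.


Simple payback period = initial cost / annual savings
Payback = 31163 / 2209
Payback = 14.11 years

14.11


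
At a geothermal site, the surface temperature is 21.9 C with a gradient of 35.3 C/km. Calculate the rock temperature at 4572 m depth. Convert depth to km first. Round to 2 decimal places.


Convert depth to km: 4572 / 1000 = 4.572 km
Temperature increase = gradient * depth_km = 35.3 * 4.572 = 161.39 C
Temperature at depth = T_surface + delta_T = 21.9 + 161.39
T = 183.29 C

183.29


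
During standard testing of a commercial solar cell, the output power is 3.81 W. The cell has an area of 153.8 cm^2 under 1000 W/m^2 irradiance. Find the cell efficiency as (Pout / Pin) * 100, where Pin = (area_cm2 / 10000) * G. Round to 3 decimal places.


First compute the input power:
  Pin = area_cm2 / 10000 * G = 153.8 / 10000 * 1000 = 15.38 W
Then compute efficiency:
  Efficiency = (Pout / Pin) * 100 = (3.81 / 15.38) * 100
  Efficiency = 24.772%

24.772


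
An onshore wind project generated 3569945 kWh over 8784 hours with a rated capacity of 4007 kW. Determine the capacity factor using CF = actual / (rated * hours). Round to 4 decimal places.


Capacity factor = actual output / maximum possible output
Maximum possible = rated * hours = 4007 * 8784 = 35197488 kWh
CF = 3569945 / 35197488
CF = 0.1014

0.1014


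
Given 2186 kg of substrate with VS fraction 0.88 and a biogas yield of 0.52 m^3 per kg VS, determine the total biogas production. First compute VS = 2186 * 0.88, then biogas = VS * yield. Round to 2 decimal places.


Compute volatile solids:
  VS = mass * VS_fraction = 2186 * 0.88 = 1923.68 kg
Calculate biogas volume:
  Biogas = VS * specific_yield = 1923.68 * 0.52
  Biogas = 1000.31 m^3

1000.31


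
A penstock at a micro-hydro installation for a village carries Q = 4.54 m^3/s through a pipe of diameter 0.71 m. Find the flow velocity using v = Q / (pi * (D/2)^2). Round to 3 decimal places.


Compute pipe cross-sectional area:
  A = pi * (D/2)^2 = pi * (0.71/2)^2 = 0.3959 m^2
Calculate velocity:
  v = Q / A = 4.54 / 0.3959
  v = 11.467 m/s

11.467


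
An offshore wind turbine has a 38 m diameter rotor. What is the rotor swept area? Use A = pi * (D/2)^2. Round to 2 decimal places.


Compute the rotor radius:
  r = D / 2 = 38 / 2 = 19.0 m
Calculate swept area:
  A = pi * r^2 = pi * 19.0^2
  A = 1134.11 m^2

1134.11


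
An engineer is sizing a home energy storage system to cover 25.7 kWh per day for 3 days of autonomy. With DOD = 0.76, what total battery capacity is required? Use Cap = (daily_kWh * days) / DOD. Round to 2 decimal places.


Total energy needed = daily * days = 25.7 * 3 = 77.1 kWh
Account for depth of discharge:
  Cap = total_energy / DOD = 77.1 / 0.76
  Cap = 101.45 kWh

101.45


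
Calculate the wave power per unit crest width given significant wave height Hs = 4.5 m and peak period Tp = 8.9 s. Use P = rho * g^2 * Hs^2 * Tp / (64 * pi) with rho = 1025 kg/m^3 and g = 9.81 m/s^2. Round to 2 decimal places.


Apply wave power formula:
  g^2 = 9.81^2 = 96.2361
  Hs^2 = 4.5^2 = 20.25
  Numerator = rho * g^2 * Hs^2 * Tp = 1025 * 96.2361 * 20.25 * 8.9 = 17777754.9
  Denominator = 64 * pi = 201.0619
  P = 17777754.9 / 201.0619 = 88419.30 W/m

88419.30


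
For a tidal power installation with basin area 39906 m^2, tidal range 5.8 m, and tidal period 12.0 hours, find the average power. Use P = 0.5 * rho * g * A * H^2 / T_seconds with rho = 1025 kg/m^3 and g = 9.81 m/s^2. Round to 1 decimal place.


Convert period to seconds: T = 12.0 * 3600 = 43200.0 s
H^2 = 5.8^2 = 33.64
P = 0.5 * rho * g * A * H^2 / T
P = 0.5 * 1025 * 9.81 * 39906 * 33.64 / 43200.0
P = 156233.2 W

156233.2


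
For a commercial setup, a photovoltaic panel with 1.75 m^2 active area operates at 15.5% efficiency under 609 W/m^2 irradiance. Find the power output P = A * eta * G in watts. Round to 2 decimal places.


Use the solar power formula P = A * eta * G.
Given: A = 1.75 m^2, eta = 0.155, G = 609 W/m^2
P = 1.75 * 0.155 * 609
P = 165.19 W

165.19
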